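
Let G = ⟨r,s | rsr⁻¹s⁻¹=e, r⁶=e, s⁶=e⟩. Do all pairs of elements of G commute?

Each pair of generators commutes: r·s = rs = s·r. Since the generators pairwise commute, every element of G commutes with every other, so G is abelian.

Answer: Yes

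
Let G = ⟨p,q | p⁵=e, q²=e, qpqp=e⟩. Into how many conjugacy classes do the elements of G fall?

The conjugacy classes (representative and size) are:
  [e] (size 1), [p] (size 2), [p²] (size 2), [q] (size 5).
Class equation: 1 + 2 + 2 + 5 = 10 = |G|. So G has 4 conjugacy classes.

Answer: 4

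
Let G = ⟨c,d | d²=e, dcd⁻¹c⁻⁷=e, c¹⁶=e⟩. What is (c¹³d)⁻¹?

The order of (c¹³d) is 4 (smallest k with (c¹³d)ᵏ = e), so (c¹³d)⁻¹ = (c¹³d)³ = c⁵d.
Check: (c¹³d) · (c⁵d) → (c¹³d) · c⁵ = d;   d · d = e, giving e as required.

Answer: c⁵d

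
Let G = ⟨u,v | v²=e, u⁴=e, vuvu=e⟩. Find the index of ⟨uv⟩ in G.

First find ord(uv) by computing successive powers:
  (uv)¹ = uv, (uv)² = e.
So |⟨uv⟩| = ord(uv) = 2. With |G| = 8, by Lagrange [G : ⟨uv⟩] = 8/2 = 4.

Answer: 4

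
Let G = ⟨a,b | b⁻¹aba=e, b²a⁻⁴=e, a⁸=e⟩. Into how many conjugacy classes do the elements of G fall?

The conjugacy classes (representative and size) are:
  [e] (size 1), [a⁷] (size 2), [a⁶] (size 2), [a³] (size 2), [a⁴] (size 1), [a²b⁻¹] (size 4), [a³b⁻¹] (size 4).
Class equation: 1 + 2 + 2 + 2 + 1 + 4 + 4 = 16 = |G|. So G has 7 conjugacy classes.

Answer: 7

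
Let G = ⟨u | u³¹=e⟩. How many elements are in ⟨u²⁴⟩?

|⟨u²⁴⟩| equals the order of u²⁴. Compute successive powers until reaching e:
  (u²⁴)¹ = u²⁴, (u²⁴)² = u¹⁷, (u²⁴)³ = u¹⁰, (u²⁴)⁴ = u³, (u²⁴)⁵ = u²⁷, (u²⁴)⁶ = u²⁰, (u²⁴)⁷ = u¹³, (u²⁴)⁸ = u⁶, (u²⁴)⁹ = u³⁰, (u²⁴)¹⁰ = u²³, (u²⁴)¹¹ = u¹⁶, (u²⁴)¹² = u⁹, (u²⁴)¹³ = u², (u²⁴)¹⁴ = u²⁶, (u²⁴)¹⁵ = u¹⁹, (u²⁴)¹⁶ = u¹², (u²⁴)¹⁷ = u⁵, (u²⁴)¹⁸ = u²⁹, (u²⁴)¹⁹ = u²², (u²⁴)²⁰ = u¹⁵, (u²⁴)²¹ = u⁸, (u²⁴)²² = u, (u²⁴)²³ = u²⁵, (u²⁴)²⁴ = u¹⁸, (u²⁴)²⁵ = u¹¹, (u²⁴)²⁶ = u⁴, (u²⁴)²⁷ = u²⁸, (u²⁴)²⁸ = u²¹, (u²⁴)²⁹ = u¹⁴, (u²⁴)³⁰ = u⁷, (u²⁴)³¹ = e.
The smallest positive k with (u²⁴)ᵏ = e is 31, so |⟨u²⁴⟩| = 31.

Answer: 31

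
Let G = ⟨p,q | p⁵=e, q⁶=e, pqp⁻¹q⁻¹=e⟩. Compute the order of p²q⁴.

Compute successive powers until reaching e:
  (p²q⁴)¹ = p²q⁴, (p²q⁴)² = p⁴q², (p²q⁴)³ = p, (p²q⁴)⁴ = p³q⁴, (p²q⁴)⁵ = q², (p²q⁴)⁶ = p², (p²q⁴)⁷ = p⁴q⁴, (p²q⁴)⁸ = pq², (p²q⁴)⁹ = p³, (p²q⁴)¹⁰ = q⁴, (p²q⁴)¹¹ = p²q², (p²q⁴)¹² = p⁴, (p²q⁴)¹³ = pq⁴, (p²q⁴)¹⁴ = p³q², (p²q⁴)¹⁵ = e.
The smallest positive k with (p²q⁴)ᵏ = e is 15.

Answer: 15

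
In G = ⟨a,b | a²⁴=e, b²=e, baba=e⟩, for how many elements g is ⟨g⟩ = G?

⟨g⟩ = G would require ord(g) = |G| = 48, but the maximum element order in G is 24 < 48. So G is not cyclic and no single element generates it: the count is 0.

Answer: 0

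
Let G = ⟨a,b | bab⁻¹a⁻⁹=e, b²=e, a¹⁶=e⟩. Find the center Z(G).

An element z ∈ Z(G) iff z commutes with every generator.
For example a² is central: (a²)·a = a³ = a·(a²); (a²)·b = a²b = b·(a²).
Whereas a ∉ Z(G) since a·b = ab ≠ a⁹b = b·a.
Checking each of the 32 elements this way gives Z(G) = {e, a², a⁴, a⁶, a⁸, a¹⁰, a¹², a¹⁴}, of order 8.

Answer: {e, a², a⁴, a⁶, a⁸, a¹⁰, a¹², a¹⁴}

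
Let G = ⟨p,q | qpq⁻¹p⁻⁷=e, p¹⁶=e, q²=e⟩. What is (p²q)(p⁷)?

Compute (p²q) · (p⁷) by multiplying left to right and reducing via the relations at each step:
  (p²q) · p⁷ = p³q

Answer: p³q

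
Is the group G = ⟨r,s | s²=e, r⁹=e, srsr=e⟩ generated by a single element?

Every cyclic group is abelian. But r·s = rs while s·r = r⁸s, so r·s ≠ s·r and G is not abelian. Hence G is not cyclic.

Answer: No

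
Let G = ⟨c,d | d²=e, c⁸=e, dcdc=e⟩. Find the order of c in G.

Compute successive powers until reaching e:
  c¹ = c, c² = c², c³ = c³, c⁴ = c⁴, c⁵ = c⁵, c⁶ = c⁶, c⁷ = c⁷, c⁸ = e.
The smallest positive k with cᵏ = e is 8.

Answer: 8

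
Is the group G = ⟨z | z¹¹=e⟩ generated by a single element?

|G| = 11. The element z has order 11 (its powers give 11 distinct elements), so ⟨z⟩ = G and G is cyclic.

Answer: Yes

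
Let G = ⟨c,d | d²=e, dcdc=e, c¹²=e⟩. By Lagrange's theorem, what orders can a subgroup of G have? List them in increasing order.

|G| = 24 = 2³ · 3. By Lagrange's theorem the order of any subgroup divides 24; the divisors of 24 are 1, 2, 3, 4, 6, 8, 12, 24.

Answer: 1, 2, 3, 4, 6, 8, 12, 24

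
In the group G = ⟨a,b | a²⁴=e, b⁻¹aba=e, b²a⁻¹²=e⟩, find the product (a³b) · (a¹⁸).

Compute (a³b) · (a¹⁸) by multiplying left to right and reducing via the relations at each step:
  (a³b) · a¹⁸ = a⁹b

Answer: a⁹b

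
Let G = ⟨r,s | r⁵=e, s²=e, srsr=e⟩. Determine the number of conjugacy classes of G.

The conjugacy classes (representative and size) are:
  [e] (size 1), [r] (size 2), [r²] (size 2), [s] (size 5).
Class equation: 1 + 2 + 2 + 5 = 10 = |G|. So G has 4 conjugacy classes.

Answer: 4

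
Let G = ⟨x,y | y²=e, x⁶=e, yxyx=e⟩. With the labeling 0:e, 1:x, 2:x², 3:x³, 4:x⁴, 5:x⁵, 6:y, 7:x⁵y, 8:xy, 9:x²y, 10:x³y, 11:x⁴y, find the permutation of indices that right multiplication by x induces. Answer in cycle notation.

(0 1 2 3 4 5)(6 7 11 10 9 8)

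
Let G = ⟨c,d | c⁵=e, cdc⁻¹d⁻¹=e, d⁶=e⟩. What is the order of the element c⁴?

Compute successive powers until reaching e:
  (c⁴)¹ = c⁴, (c⁴)² = c³, (c⁴)³ = c², (c⁴)⁴ = c, (c⁴)⁵ = e.
The smallest positive k with (c⁴)ᵏ = e is 5.

Answer: 5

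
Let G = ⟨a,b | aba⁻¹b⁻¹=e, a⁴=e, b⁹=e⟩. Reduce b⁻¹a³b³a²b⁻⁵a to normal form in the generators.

Multiply left to right, reducing at each step:
  (b⁸) · a³ = a³b⁸
  (a³b⁸) · b³ = a³b²
  (a³b²) · a² = ab²
  (ab²) · b⁻⁵ = ab⁶
  (ab⁶) · a = a²b⁶

Answer: a²b⁶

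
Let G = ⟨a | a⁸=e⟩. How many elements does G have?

G is generated by a single element, so G is cyclic. The relator gives a⁸ = e and no smaller power is forced to be e, so the 8 powers {a, e, a², a³, a⁴, a⁵, a⁶, a⁷} are distinct. Hence |G| = 8.

Answer: 8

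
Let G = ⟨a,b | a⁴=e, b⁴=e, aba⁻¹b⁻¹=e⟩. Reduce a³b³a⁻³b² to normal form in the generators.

Multiply left to right, reducing at each step:
  (a³) · b³ = a³b³
  (a³b³) · a⁻³ = b³
  (b³) · b² = b

Answer: b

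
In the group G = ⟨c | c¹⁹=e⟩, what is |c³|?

Compute successive powers until reaching e:
  (c³)¹ = c³, (c³)² = c⁶, (c³)³ = c⁹, (c³)⁴ = c¹², (c³)⁵ = c¹⁵, (c³)⁶ = c¹⁸, (c³)⁷ = c², (c³)⁸ = c⁵, (c³)⁹ = c⁸, (c³)¹⁰ = c¹¹, (c³)¹¹ = c¹⁴, (c³)¹² = c¹⁷, (c³)¹³ = c, (c³)¹⁴ = c⁴, (c³)¹⁵ = c⁷, (c³)¹⁶ = c¹⁰, (c³)¹⁷ = c¹³, (c³)¹⁸ = c¹⁶, (c³)¹⁹ = e.
The smallest positive k with (c³)ᵏ = e is 19.

Answer: 19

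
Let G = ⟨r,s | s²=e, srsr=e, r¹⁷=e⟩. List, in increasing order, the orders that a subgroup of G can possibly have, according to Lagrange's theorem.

|G| = 34 = 2 · 17. By Lagrange's theorem the order of any subgroup divides 34; the divisors of 34 are 1, 2, 17, 34.

Answer: 1, 2, 17, 34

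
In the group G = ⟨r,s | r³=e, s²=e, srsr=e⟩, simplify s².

Compute successive powers of s, reducing at each step:
  s²: s · s = e

Answer: e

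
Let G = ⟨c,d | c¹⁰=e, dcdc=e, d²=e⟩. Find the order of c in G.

Compute successive powers until reaching e:
  c¹ = c, c² = c², c³ = c³, c⁴ = c⁴, c⁵ = c⁵, c⁶ = c⁶, c⁷ = c⁷, c⁸ = c⁸, c⁹ = c⁹, c¹⁰ = e.
The smallest positive k with cᵏ = e is 10.

Answer: 10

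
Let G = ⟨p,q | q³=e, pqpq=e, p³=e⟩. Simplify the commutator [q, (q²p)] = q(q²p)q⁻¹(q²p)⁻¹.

[q, (q²p)] = q·(q²p)·q⁻¹·(q²p)⁻¹.
  q · (q²p) = p
  p · (q²) = pq²
  (pq²) · (p²q) = p²q²

Answer: p²q²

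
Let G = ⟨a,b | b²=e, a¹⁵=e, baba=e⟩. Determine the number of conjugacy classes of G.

The conjugacy classes (representative and size) are:
  [e] (size 1), [a¹⁴] (size 2), [a²] (size 2), [a³] (size 2), [a⁴] (size 2), [a¹⁰] (size 2), [a⁹] (size 2), [a⁷] (size 2), [a¹³b] (size 15).
Class equation: 1 + 2 + 2 + 2 + 2 + 2 + 2 + 2 + 15 = 30 = |G|. So G has 9 conjugacy classes.

Answer: 9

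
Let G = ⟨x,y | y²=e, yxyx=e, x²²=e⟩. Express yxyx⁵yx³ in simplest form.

Multiply left to right, reducing at each step:
  y · x = x²¹y
  (x²¹y) · y = x²¹
  (x²¹) · x⁵ = x⁴
  (x⁴) · y = x⁴y
  (x⁴y) · x³ = xy

Answer: xy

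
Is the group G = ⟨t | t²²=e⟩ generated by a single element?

|G| = 22. The element t has order 22 (its powers give 22 distinct elements), so ⟨t⟩ = G and G is cyclic.

Answer: Yes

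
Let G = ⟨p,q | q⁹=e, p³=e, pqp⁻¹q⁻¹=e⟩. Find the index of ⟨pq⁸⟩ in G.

First find ord(pq⁸) by computing successive powers:
  (pq⁸)¹ = pq⁸, (pq⁸)² = p²q⁷, (pq⁸)³ = q⁶, (pq⁸)⁴ = pq⁵, (pq⁸)⁵ = p²q⁴, (pq⁸)⁶ = q³, (pq⁸)⁷ = pq², (pq⁸)⁸ = p²q, (pq⁸)⁹ = e.
So |⟨pq⁸⟩| = ord(pq⁸) = 9. With |G| = 27, by Lagrange [G : ⟨pq⁸⟩] = 27/9 = 3.

Answer: 3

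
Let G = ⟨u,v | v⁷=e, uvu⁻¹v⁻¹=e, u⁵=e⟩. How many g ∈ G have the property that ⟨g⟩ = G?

G is cyclic of order 35. An element generates G iff its order is 35, and a cyclic group of order 35 has exactly φ(35) = 24 such elements.

Answer: 24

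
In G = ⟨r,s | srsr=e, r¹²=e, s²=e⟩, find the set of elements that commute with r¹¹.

⟨r¹¹⟩ ⊆ C_G(r¹¹) since powers of r¹¹ commute with r¹¹; so |C_G(r¹¹)| ≥ |⟨r¹¹⟩| = 12.
By orbit–stabilizer, |C_G(r¹¹)| = |G| / |conj. class of r¹¹| = 24 / 2 = 12.
The 12 elements commuting with r¹¹ are {e, r, r², r³, r⁴, r⁵, r⁶, r⁷, r⁸, r⁹, r¹⁰, r¹¹}.

Answer: {e, r, r², r³, r⁴, r⁵, r⁶, r⁷, r⁸, r⁹, r¹⁰, r¹¹}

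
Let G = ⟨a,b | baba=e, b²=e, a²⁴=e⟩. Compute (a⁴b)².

Compute successive powers of (a⁴b), reducing at each step:
  (a⁴b)²: (a⁴b) · a⁴ = b;   b · b = e

Answer: e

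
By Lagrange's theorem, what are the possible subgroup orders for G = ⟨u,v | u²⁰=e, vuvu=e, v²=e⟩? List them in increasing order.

|G| = 40 = 2³ · 5. By Lagrange's theorem the order of any subgroup divides 40; the divisors of 40 are 1, 2, 4, 5, 8, 10, 20, 40.

Answer: 1, 2, 4, 5, 8, 10, 20, 40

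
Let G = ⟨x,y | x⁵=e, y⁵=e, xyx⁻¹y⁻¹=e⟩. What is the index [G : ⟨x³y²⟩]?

First find ord(x³y²) by computing successive powers:
  (x³y²)¹ = x³y², (x³y²)² = xy⁴, (x³y²)³ = x⁴y, (x³y²)⁴ = x²y³, (x³y²)⁵ = e.
So |⟨x³y²⟩| = ord(x³y²) = 5. With |G| = 25, by Lagrange [G : ⟨x³y²⟩] = 25/5 = 5.

Answer: 5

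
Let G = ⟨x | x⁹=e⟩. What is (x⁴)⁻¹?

The order of (x⁴) is 9 (smallest k with (x⁴)ᵏ = e), so (x⁴)⁻¹ = (x⁴)⁸ = x⁵.
Check: (x⁴) · (x⁵) → (x⁴) · x⁵ = e, giving e as required.

Answer: x⁵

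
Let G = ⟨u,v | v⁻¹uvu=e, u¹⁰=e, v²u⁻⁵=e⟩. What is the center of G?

An element z ∈ Z(G) iff z commutes with every generator.
For example u⁵ is central: (u⁵)·u = u⁶ = u·(u⁵); (u⁵)·v = v⁻¹ = v·(u⁵).
Whereas u ∉ Z(G) since u·v = uv ≠ u⁴v⁻¹ = v·u.
Checking each of the 20 elements this way gives Z(G) = {e, u⁵}, of order 2.

Answer: {e, u⁵}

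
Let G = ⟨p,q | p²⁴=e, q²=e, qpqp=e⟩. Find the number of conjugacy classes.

The conjugacy classes (representative and size) are:
  [e] (size 1), [p²³] (size 2), [p²] (size 2), [p³] (size 2), [p²⁰] (size 2), [p¹⁹] (size 2), [p⁶] (size 2), [p⁷] (size 2), [p⁸] (size 2), [p⁹] (size 2), [p¹⁴] (size 2), [p¹¹] (size 2), [p¹²] (size 1), [p⁴q] (size 12), [p⁵q] (size 12).
Class equation: 1 + 2 + 2 + 2 + 2 + 2 + 2 + 2 + 2 + 2 + 2 + 2 + 1 + 12 + 12 = 48 = |G|. So G has 15 conjugacy classes.

Answer: 15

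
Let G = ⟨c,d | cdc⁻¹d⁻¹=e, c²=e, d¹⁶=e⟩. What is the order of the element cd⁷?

Compute successive powers until reaching e:
  (cd⁷)¹ = cd⁷, (cd⁷)² = d¹⁴, (cd⁷)³ = cd⁵, (cd⁷)⁴ = d¹², (cd⁷)⁵ = cd³, (cd⁷)⁶ = d¹⁰, (cd⁷)⁷ = cd, (cd⁷)⁸ = d⁸, (cd⁷)⁹ = cd¹⁵, (cd⁷)¹⁰ = d⁶, (cd⁷)¹¹ = cd¹³, (cd⁷)¹² = d⁴, (cd⁷)¹³ = cd¹¹, (cd⁷)¹⁴ = d², (cd⁷)¹⁵ = cd⁹, (cd⁷)¹⁶ = e.
The smallest positive k with (cd⁷)ᵏ = e is 16.

Answer: 16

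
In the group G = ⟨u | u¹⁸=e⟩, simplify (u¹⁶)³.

Compute successive powers of (u¹⁶), reducing at each step:
  (u¹⁶)²: (u¹⁶) · u¹⁶ = u¹⁴
  (u¹⁶)³: (u¹⁴) · u¹⁶ = u¹²

Answer: u¹²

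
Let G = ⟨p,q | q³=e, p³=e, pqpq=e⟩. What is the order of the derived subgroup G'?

G' = [G, G] is generated by all commutators. The generator-pair commutators are: [p, q] = pq²p.
The subgroup they normally generate is {e, pq, p²q², pq²p}, of order 4.
Check: |G/G'| = 12/4 = 3 is the order of the abelianisation.

Answer: 4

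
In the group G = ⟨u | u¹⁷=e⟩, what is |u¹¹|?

Compute successive powers until reaching e:
  (u¹¹)¹ = u¹¹, (u¹¹)² = u⁵, (u¹¹)³ = u¹⁶, (u¹¹)⁴ = u¹⁰, (u¹¹)⁵ = u⁴, (u¹¹)⁶ = u¹⁵, (u¹¹)⁷ = u⁹, (u¹¹)⁸ = u³, (u¹¹)⁹ = u¹⁴, (u¹¹)¹⁰ = u⁸, (u¹¹)¹¹ = u², (u¹¹)¹² = u¹³, (u¹¹)¹³ = u⁷, (u¹¹)¹⁴ = u, (u¹¹)¹⁵ = u¹², (u¹¹)¹⁶ = u⁶, (u¹¹)¹⁷ = e.
The smallest positive k with (u¹¹)ᵏ = e is 17.

Answer: 17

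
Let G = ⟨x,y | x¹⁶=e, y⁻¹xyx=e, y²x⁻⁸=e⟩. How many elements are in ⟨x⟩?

|⟨x⟩| equals the order of x. Compute successive powers until reaching e:
  x¹ = x, x² = x², x³ = x³, x⁴ = x⁴, x⁵ = x⁵, x⁶ = x⁶, x⁷ = x⁷, x⁸ = x⁸, x⁹ = x⁹, x¹⁰ = x¹⁰, x¹¹ = x¹¹, x¹² = x¹², x¹³ = x¹³, x¹⁴ = x¹⁴, x¹⁵ = x¹⁵, x¹⁶ = e.
The smallest positive k with xᵏ = e is 16, so |⟨x⟩| = 16.

Answer: 16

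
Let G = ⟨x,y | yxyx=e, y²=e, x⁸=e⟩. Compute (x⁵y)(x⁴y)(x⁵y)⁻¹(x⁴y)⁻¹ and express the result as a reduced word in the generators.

[(x⁵y), (x⁴y)] = (x⁵y)·(x⁴y)·(x⁵y)⁻¹·(x⁴y)⁻¹.
  (x⁵y) · (x⁴y) = x
  x · (x⁵y) = x⁶y
  (x⁶y) · (x⁴y) = x²

Answer: x²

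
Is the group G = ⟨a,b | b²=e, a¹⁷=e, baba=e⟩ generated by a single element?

Every cyclic group is abelian. But a·b = ab while b·a = a¹⁶b, so a·b ≠ b·a and G is not abelian. Hence G is not cyclic.

Answer: No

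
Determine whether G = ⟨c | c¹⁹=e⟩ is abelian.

G has a single generator, so G is cyclic and hence abelian.

Answer: Yes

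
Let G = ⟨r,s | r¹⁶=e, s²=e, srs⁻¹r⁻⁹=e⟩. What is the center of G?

An element z ∈ Z(G) iff z commutes with every generator.
For example r² is central: (r²)·r = r³ = r·(r²); (r²)·s = r²s = s·(r²).
Whereas r ∉ Z(G) since r·s = rs ≠ r⁹s = s·r.
Checking each of the 32 elements this way gives Z(G) = {e, r², r⁴, r⁶, r⁸, r¹⁰, r¹², r¹⁴}, of order 8.

Answer: {e, r², r⁴, r⁶, r⁸, r¹⁰, r¹², r¹⁴}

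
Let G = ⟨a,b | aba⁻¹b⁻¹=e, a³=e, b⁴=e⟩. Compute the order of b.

Compute successive powers until reaching e:
  b¹ = b, b² = b², b³ = b³, b⁴ = e.
The smallest positive k with bᵏ = e is 4.

Answer: 4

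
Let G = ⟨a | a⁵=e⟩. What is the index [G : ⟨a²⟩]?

First find ord(a²) by computing successive powers:
  (a²)¹ = a², (a²)² = a⁴, (a²)³ = a, (a²)⁴ = a³, (a²)⁵ = e.
So |⟨a²⟩| = ord(a²) = 5. With |G| = 5, by Lagrange [G : ⟨a²⟩] = 5/5 = 1.

Answer: 1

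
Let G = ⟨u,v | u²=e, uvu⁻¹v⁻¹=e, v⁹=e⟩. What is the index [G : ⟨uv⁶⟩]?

First find ord(uv⁶) by computing successive powers:
  (uv⁶)¹ = uv⁶, (uv⁶)² = v³, (uv⁶)³ = u, (uv⁶)⁴ = v⁶, (uv⁶)⁵ = uv³, (uv⁶)⁶ = e.
So |⟨uv⁶⟩| = ord(uv⁶) = 6. With |G| = 18, by Lagrange [G : ⟨uv⁶⟩] = 18/6 = 3.

Answer: 3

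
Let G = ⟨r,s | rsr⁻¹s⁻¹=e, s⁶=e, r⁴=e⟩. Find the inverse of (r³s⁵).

The order of (r³s⁵) is 12 (smallest k with (r³s⁵)ᵏ = e), so (r³s⁵)⁻¹ = (r³s⁵)¹¹ = rs.
Check: (r³s⁵) · (rs) → (r³s⁵) · r = s⁵;   (s⁵) · s = e, giving e as required.

Answer: rs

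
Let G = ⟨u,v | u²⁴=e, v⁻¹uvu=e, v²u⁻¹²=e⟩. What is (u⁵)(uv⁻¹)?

Compute (u⁵) · (uv⁻¹) by multiplying left to right and reducing via the relations at each step:
  (u⁵) · u = u⁶
  (u⁶) · v⁻¹ = u⁶v⁻¹

Answer: u⁶v⁻¹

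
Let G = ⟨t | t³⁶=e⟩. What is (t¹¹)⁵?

Compute successive powers of (t¹¹), reducing at each step:
  (t¹¹)²: (t¹¹) · t¹¹ = t²²
  (t¹¹)³: (t²²) · t¹¹ = t³³
  (t¹¹)⁴: (t³³) · t¹¹ = t⁸
  (t¹¹)⁵: (t⁸) · t¹¹ = t¹⁹

Answer: t¹⁹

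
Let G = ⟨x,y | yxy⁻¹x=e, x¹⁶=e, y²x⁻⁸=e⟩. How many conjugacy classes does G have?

The conjugacy classes (representative and size) are:
  [e] (size 1), [x] (size 2), [x¹⁴] (size 2), [x¹³] (size 2), [x¹²] (size 2), [x⁵] (size 2), [x¹⁰] (size 2), [x⁷] (size 2), [x⁸] (size 1), [y⁻¹] (size 8), [x⁷y⁻¹] (size 8).
Class equation: 1 + 2 + 2 + 2 + 2 + 2 + 2 + 2 + 1 + 8 + 8 = 32 = |G|. So G has 11 conjugacy classes.

Answer: 11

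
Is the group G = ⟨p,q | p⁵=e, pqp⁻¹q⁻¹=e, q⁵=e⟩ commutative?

Each pair of generators commutes: p·q = pq = q·p. Since the generators pairwise commute, every element of G commutes with every other, so G is abelian.

Answer: Yes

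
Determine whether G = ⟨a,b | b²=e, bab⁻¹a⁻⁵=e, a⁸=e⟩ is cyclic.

Every cyclic group is abelian. But a·b = ab while b·a = a⁵b, so a·b ≠ b·a and G is not abelian. Hence G is not cyclic.

Answer: No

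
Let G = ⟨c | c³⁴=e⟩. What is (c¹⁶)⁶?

Compute successive powers of (c¹⁶), reducing at each step:
  (c¹⁶)²: (c¹⁶) · c¹⁶ = c³²
  (c¹⁶)³: (c³²) · c¹⁶ = c¹⁴
  (c¹⁶)⁴: (c¹⁴) · c¹⁶ = c³⁰
  (c¹⁶)⁵: (c³⁰) · c¹⁶ = c¹²
  (c¹⁶)⁶: (c¹²) · c¹⁶ = c²⁸

Answer: c²⁸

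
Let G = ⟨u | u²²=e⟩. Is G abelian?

G has a single generator, so G is cyclic and hence abelian.

Answer: Yes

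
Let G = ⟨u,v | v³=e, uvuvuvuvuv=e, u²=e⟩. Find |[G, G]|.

G' = [G, G] is generated by all commutators. The generator-pair commutators are: [u, v] = uvuv².
The subgroup they normally generate is {e, u, v, v², uv, uvu, uvuv, uvuvu, v²uv²u, v²uv², v²u, uv², vu, vuv, vuvu, uv²uv²u, uv²uv², uv²u, v²uv, v²uvu, v²uvuv, vuv²uv², vuv²u, vuv², uvuv², uv²uv, uv²uvu, uv²uvuv, uvuv²uv², uvuv²u, v²uv²uv, uvuv²uv, uvuv²uvu, uvuv²uvuv, v²uv²uvuv², v²uv²uvu, v²uv²uvuv, v²uvuv²uv², v²uvuv²u, v²uvuv², vuvuv², vuv²uv, vuv²uvu, vuv²uvuv, vuvuv²uv², vuvuv²u, vuvuv²uv, uv²uvuv²uv², uv²uvuv²u, uv²uvuv², v²uvuv²uv, v²uvuv²uvu, vuv²uvuv²u, vuv²uvuv², uv²uvuv²uv, uv²uvuv²uvu, uvuv²uvuv²u, uvuv²uvuv², uvuv²uvuv²uv, vuv²uvuv²uv}, of order 60.
Check: |G/G'| = 60/60 = 1 is the order of the abelianisation.

Answer: 60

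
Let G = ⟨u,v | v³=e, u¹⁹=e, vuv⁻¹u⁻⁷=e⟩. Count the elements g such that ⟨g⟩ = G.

⟨g⟩ = G would require ord(g) = |G| = 57, but the maximum element order in G is 19 < 57. So G is not cyclic and no single element generates it: the count is 0.

Answer: 0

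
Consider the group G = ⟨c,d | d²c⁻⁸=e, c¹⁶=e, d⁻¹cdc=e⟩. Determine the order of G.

Enumerate words in the generators, reducing via the relations: the distinct elements are
  {c, d, e, cd, c², c³, c⁴, c⁵, c⁶, c⁷, c⁸, c⁹, c²d, c³d, c¹², c¹³, c¹¹, c¹⁰, c¹⁴, c¹⁵, c⁴d, c⁵d, c⁶d, c⁷d, d⁻¹, cd⁻¹, c²d⁻¹, c³d⁻¹, c⁴d⁻¹, c⁵d⁻¹, c⁶d⁻¹, c⁷d⁻¹}.
No further products give new elements, so |G| = 32.

Answer: 32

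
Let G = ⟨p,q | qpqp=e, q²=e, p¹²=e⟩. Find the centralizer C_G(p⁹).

⟨p⁹⟩ ⊆ C_G(p⁹) since powers of p⁹ commute with p⁹; so |C_G(p⁹)| ≥ |⟨p⁹⟩| = 4.
By orbit–stabilizer, |C_G(p⁹)| = |G| / |conj. class of p⁹| = 24 / 2 = 12.
The 12 elements commuting with p⁹ are {e, p, p², p³, p⁴, p⁵, p⁶, p⁷, p⁸, p⁹, p¹⁰, p¹¹}.

Answer: {e, p, p², p³, p⁴, p⁵, p⁶, p⁷, p⁸, p⁹, p¹⁰, p¹¹}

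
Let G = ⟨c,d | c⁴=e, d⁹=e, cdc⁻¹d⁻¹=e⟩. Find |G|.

Enumerate words in the generators, reducing via the relations: the distinct elements are
  {c, d, e, cd, c², c³, d², d³, d⁴, d⁵, d⁶, d⁷, d⁸, cd², cd³, cd⁴, cd⁵, cd⁶, cd⁷, cd⁸, c²d, c³d, c²d², c²d³, c²d⁴, c²d⁵, c²d⁶, c²d⁷, c²d⁸, c³d², c³d³, c³d⁴, c³d⁵, c³d⁶, c³d⁷, c³d⁸}.
No further products give new elements, so |G| = 36.

Answer: 36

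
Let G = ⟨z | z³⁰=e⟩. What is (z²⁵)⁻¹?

The order of (z²⁵) is 6 (smallest k with (z²⁵)ᵏ = e), so (z²⁵)⁻¹ = (z²⁵)⁵ = z⁵.
Check: (z²⁵) · (z⁵) → (z²⁵) · z⁵ = e, giving e as required.

Answer: z⁵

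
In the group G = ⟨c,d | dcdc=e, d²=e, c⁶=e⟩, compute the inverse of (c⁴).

The order of (c⁴) is 3 (smallest k with (c⁴)ᵏ = e), so (c⁴)⁻¹ = (c⁴)² = c².
Check: (c⁴) · (c²) → (c⁴) · c² = e, giving e as required.

Answer: c²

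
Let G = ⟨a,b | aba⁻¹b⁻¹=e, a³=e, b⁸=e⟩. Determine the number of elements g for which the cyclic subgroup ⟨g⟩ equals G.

G is cyclic of order 24. An element generates G iff its order is 24, and a cyclic group of order 24 has exactly φ(24) = 8 such elements.

Answer: 8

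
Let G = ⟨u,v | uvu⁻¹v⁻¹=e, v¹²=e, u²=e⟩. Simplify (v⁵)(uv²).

Compute (v⁵) · (uv²) by multiplying left to right and reducing via the relations at each step:
  (v⁵) · u = uv⁵
  (uv⁵) · v² = uv⁷

Answer: uv⁷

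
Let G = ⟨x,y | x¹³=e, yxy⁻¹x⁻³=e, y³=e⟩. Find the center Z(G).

An element z ∈ Z(G) iff z commutes with every generator.
For example e is central: e·x = x = x·e; e·y = y = y·e.
Whereas x ∉ Z(G) since x·y = xy ≠ x³y = y·x.
Checking each of the 39 elements this way gives Z(G) = {e}, of order 1.

Answer: {e}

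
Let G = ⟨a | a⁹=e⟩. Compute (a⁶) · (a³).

Compute (a⁶) · (a³) by multiplying left to right and reducing via the relations at each step:
  (a⁶) · a³ = e

Answer: e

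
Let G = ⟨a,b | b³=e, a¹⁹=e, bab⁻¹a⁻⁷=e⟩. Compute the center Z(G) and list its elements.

An element z ∈ Z(G) iff z commutes with every generator.
For example e is central: e·a = a = a·e; e·b = b = b·e.
Whereas a ∉ Z(G) since a·b = ab ≠ a⁷b = b·a.
Checking each of the 57 elements this way gives Z(G) = {e}, of order 1.

Answer: {e}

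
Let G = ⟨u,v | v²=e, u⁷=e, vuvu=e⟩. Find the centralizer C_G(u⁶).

⟨u⁶⟩ ⊆ C_G(u⁶) since powers of u⁶ commute with u⁶; so |C_G(u⁶)| ≥ |⟨u⁶⟩| = 7.
By orbit–stabilizer, |C_G(u⁶)| = |G| / |conj. class of u⁶| = 14 / 2 = 7.
The 7 elements commuting with u⁶ are {e, u, u², u³, u⁴, u⁵, u⁶}.

Answer: {e, u, u², u³, u⁴, u⁵, u⁶}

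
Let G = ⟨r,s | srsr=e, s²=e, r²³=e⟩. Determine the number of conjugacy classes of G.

The conjugacy classes (representative and size) are:
  [e] (size 1), [r] (size 2), [r²¹] (size 2), [r²⁰] (size 2), [r⁴] (size 2), [r¹⁸] (size 2), [r⁶] (size 2), [r¹⁶] (size 2), [r⁸] (size 2), [r⁹] (size 2), [r¹⁰] (size 2), [r¹²] (size 2), [r¹⁸s] (size 23).
Class equation: 1 + 2 + 2 + 2 + 2 + 2 + 2 + 2 + 2 + 2 + 2 + 2 + 23 = 46 = |G|. So G has 13 conjugacy classes.

Answer: 13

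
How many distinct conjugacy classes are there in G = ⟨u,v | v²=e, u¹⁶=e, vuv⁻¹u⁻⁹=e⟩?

The conjugacy classes (representative and size) are:
  [e] (size 1), [u⁹] (size 2), [u²] (size 1), [u³] (size 2), [u⁴] (size 1), [u¹³] (size 2), [u⁶] (size 1), [u¹⁵] (size 2), [u⁸] (size 1), [u¹⁰] (size 1), [u¹²] (size 1), [u¹⁴] (size 1), [v] (size 2), [uv] (size 2), [u²v] (size 2), [u¹¹v] (size 2), [u⁴v] (size 2), [u¹³v] (size 2), [u¹⁴v] (size 2), [u¹⁵v] (size 2).
Class equation: 1 + 2 + 1 + 2 + 1 + 2 + 1 + 2 + 1 + 1 + 1 + 1 + 2 + 2 + 2 + 2 + 2 + 2 + 2 + 2 = 32 = |G|. So G has 20 conjugacy classes.

Answer: 20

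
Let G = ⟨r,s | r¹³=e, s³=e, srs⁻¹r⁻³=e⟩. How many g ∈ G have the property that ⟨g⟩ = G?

⟨g⟩ = G would require ord(g) = |G| = 39, but the maximum element order in G is 13 < 39. So G is not cyclic and no single element generates it: the count is 0.

Answer: 0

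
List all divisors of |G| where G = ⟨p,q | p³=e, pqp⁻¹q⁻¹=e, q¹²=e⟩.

|G| = 36 = 2² · 3². By Lagrange's theorem the order of any subgroup divides 36; the divisors of 36 are 1, 2, 3, 4, 6, 9, 12, 18, 36.

Answer: 1, 2, 3, 4, 6, 9, 12, 18, 36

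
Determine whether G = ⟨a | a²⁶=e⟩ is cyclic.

|G| = 26. The element a has order 26 (its powers give 26 distinct elements), so ⟨a⟩ = G and G is cyclic.

Answer: Yes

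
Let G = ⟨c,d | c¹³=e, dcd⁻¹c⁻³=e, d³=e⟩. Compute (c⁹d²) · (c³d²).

Compute (c⁹d²) · (c³d²) by multiplying left to right and reducing via the relations at each step:
  (c⁹d²) · c³ = c¹⁰d²
  (c¹⁰d²) · d² = c¹⁰d

Answer: c¹⁰d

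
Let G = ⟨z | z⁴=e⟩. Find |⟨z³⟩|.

|⟨z³⟩| equals the order of z³. Compute successive powers until reaching e:
  (z³)¹ = z³, (z³)² = z², (z³)³ = z, (z³)⁴ = e.
The smallest positive k with (z³)ᵏ = e is 4, so |⟨z³⟩| = 4.

Answer: 4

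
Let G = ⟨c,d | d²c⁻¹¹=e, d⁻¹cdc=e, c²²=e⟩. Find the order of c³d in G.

Compute successive powers until reaching e:
  (c³d)¹ = c³d, (c³d)² = c¹¹, (c³d)³ = c³d⁻¹, (c³d)⁴ = e.
The smallest positive k with (c³d)ᵏ = e is 4.

Answer: 4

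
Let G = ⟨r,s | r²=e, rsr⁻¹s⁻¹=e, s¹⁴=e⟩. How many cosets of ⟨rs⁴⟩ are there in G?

First find ord(rs⁴) by computing successive powers:
  (rs⁴)¹ = rs⁴, (rs⁴)² = s⁸, (rs⁴)³ = rs¹², (rs⁴)⁴ = s², (rs⁴)⁵ = rs⁶, (rs⁴)⁶ = s¹⁰, (rs⁴)⁷ = r, (rs⁴)⁸ = s⁴, (rs⁴)⁹ = rs⁸, (rs⁴)¹⁰ = s¹², (rs⁴)¹¹ = rs², (rs⁴)¹² = s⁶, (rs⁴)¹³ = rs¹⁰, (rs⁴)¹⁴ = e.
So |⟨rs⁴⟩| = ord(rs⁴) = 14. With |G| = 28, by Lagrange [G : ⟨rs⁴⟩] = 28/14 = 2.

Answer: 2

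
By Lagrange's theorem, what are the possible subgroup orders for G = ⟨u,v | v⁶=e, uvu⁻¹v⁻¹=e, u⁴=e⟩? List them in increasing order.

|G| = 24 = 2³ · 3. By Lagrange's theorem the order of any subgroup divides 24; the divisors of 24 are 1, 2, 3, 4, 6, 8, 12, 24.

Answer: 1, 2, 3, 4, 6, 8, 12, 24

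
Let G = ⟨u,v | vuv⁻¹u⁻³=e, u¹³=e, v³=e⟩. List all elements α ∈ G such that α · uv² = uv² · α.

⟨uv²⟩ ⊆ C_G(uv²) since powers of uv² commute with uv²; so |C_G(uv²)| ≥ |⟨uv²⟩| = 3.
By orbit–stabilizer, |C_G(uv²)| = |G| / |conj. class of uv²| = 39 / 13 = 3.
The 3 elements commuting with uv² are {e, uv², u¹⁰v}.

Answer: {e, uv², u¹⁰v}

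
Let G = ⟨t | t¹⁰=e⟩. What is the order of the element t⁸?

Compute successive powers until reaching e:
  (t⁸)¹ = t⁸, (t⁸)² = t⁶, (t⁸)³ = t⁴, (t⁸)⁴ = t², (t⁸)⁵ = e.
The smallest positive k with (t⁸)ᵏ = e is 5.

Answer: 5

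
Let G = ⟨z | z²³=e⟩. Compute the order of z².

Compute successive powers until reaching e:
  (z²)¹ = z², (z²)² = z⁴, (z²)³ = z⁶, (z²)⁴ = z⁸, (z²)⁵ = z¹⁰, (z²)⁶ = z¹², (z²)⁷ = z¹⁴, (z²)⁸ = z¹⁶, (z²)⁹ = z¹⁸, (z²)¹⁰ = z²⁰, (z²)¹¹ = z²², (z²)¹² = z, (z²)¹³ = z³, (z²)¹⁴ = z⁵, (z²)¹⁵ = z⁷, (z²)¹⁶ = z⁹, (z²)¹⁷ = z¹¹, (z²)¹⁸ = z¹³, (z²)¹⁹ = z¹⁵, (z²)²⁰ = z¹⁷, (z²)²¹ = z¹⁹, (z²)²² = z²¹, (z²)²³ = e.
The smallest positive k with (z²)ᵏ = e is 23.

Answer: 23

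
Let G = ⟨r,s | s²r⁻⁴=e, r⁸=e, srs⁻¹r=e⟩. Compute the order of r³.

Compute successive powers until reaching e:
  (r³)¹ = r³, (r³)² = r⁶, (r³)³ = r, (r³)⁴ = r⁴, (r³)⁵ = r⁷, (r³)⁶ = r², (r³)⁷ = r⁵, (r³)⁸ = e.
The smallest positive k with (r³)ᵏ = e is 8.

Answer: 8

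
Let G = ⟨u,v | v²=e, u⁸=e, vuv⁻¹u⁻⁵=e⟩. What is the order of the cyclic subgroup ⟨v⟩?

|⟨v⟩| equals the order of v. Compute successive powers until reaching e:
  v¹ = v, v² = e.
The smallest positive k with vᵏ = e is 2, so |⟨v⟩| = 2.

Answer: 2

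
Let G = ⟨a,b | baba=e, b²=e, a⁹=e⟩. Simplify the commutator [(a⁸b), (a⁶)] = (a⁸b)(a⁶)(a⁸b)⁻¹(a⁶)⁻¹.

[(a⁸b), (a⁶)] = (a⁸b)·(a⁶)·(a⁸b)⁻¹·(a⁶)⁻¹.
  (a⁸b) · (a⁶) = a²b
  (a²b) · (a⁸b) = a³
  (a³) · (a³) = a⁶

Answer: a⁶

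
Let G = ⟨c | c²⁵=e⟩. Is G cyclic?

|G| = 25. The element c has order 25 (its powers give 25 distinct elements), so ⟨c⟩ = G and G is cyclic.

Answer: Yes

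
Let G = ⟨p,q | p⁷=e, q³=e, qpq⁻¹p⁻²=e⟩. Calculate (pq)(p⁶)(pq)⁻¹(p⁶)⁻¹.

[(pq), (p⁶)] = (pq)·(p⁶)·(pq)⁻¹·(p⁶)⁻¹.
  (pq) · (p⁶) = p⁶q
  (p⁶q) · (p³q²) = p⁵
  (p⁵) · p = p⁶

Answer: p⁶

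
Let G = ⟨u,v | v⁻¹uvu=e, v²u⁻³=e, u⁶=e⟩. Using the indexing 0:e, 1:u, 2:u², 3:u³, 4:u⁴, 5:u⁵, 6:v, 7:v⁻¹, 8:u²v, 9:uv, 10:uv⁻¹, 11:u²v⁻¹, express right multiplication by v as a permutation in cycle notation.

(0 6 3 7)(1 9 4 10)(2 8 5 11)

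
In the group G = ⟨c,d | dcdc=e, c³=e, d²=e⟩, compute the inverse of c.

The order of c is 3 (smallest k with cᵏ = e), so c⁻¹ = c² = c².
Check: c · (c²) → c · c² = e, giving e as required.

Answer: c²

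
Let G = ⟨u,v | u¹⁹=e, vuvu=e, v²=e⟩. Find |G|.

Enumerate words in the generators, reducing via the relations: the distinct elements are
  {e, u, v, uv, u², u³, u⁴, u⁵, u⁶, u⁷, u⁸, u⁹, u²v, u³v, u¹², u¹³, u¹¹, u¹⁰, u¹⁴, u¹⁵, u¹⁶, u¹⁷, u¹⁸, u⁴v, u⁵v, u⁶v, u⁷v, u⁸v, u⁹v, u¹²v, u¹³v, u¹¹v, u¹⁰v, u¹⁴v, u¹⁵v, u¹⁶v, u¹⁷v, u¹⁸v}.
No further products give new elements, so |G| = 38.

Answer: 38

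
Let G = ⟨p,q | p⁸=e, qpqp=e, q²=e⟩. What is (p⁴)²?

Compute successive powers of (p⁴), reducing at each step:
  (p⁴)²: (p⁴) · p⁴ = e

Answer: e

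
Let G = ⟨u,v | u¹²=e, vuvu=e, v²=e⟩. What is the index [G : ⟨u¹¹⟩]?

First find ord(u¹¹) by computing successive powers:
  (u¹¹)¹ = u¹¹, (u¹¹)² = u¹⁰, (u¹¹)³ = u⁹, (u¹¹)⁴ = u⁸, (u¹¹)⁵ = u⁷, (u¹¹)⁶ = u⁶, (u¹¹)⁷ = u⁵, (u¹¹)⁸ = u⁴, (u¹¹)⁹ = u³, (u¹¹)¹⁰ = u², (u¹¹)¹¹ = u, (u¹¹)¹² = e.
So |⟨u¹¹⟩| = ord(u¹¹) = 12. With |G| = 24, by Lagrange [G : ⟨u¹¹⟩] = 24/12 = 2.

Answer: 2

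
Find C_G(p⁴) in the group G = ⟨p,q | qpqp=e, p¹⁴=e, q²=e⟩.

⟨p⁴⟩ ⊆ C_G(p⁴) since powers of p⁴ commute with p⁴; so |C_G(p⁴)| ≥ |⟨p⁴⟩| = 7.
By orbit–stabilizer, |C_G(p⁴)| = |G| / |conj. class of p⁴| = 28 / 2 = 14.
The 14 elements commuting with p⁴ are {e, p, p², p³, p⁴, p⁵, p⁶, p⁷, p⁸, p⁹, p¹⁰, p¹¹, p¹², p¹³}.

Answer: {e, p, p², p³, p⁴, p⁵, p⁶, p⁷, p⁸, p⁹, p¹⁰, p¹¹, p¹², p¹³}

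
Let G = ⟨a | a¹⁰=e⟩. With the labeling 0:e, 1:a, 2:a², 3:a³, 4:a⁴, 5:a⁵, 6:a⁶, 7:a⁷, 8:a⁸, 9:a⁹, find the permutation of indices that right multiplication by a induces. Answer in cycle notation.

(0 1 2 3 4 5 6 7 8 9)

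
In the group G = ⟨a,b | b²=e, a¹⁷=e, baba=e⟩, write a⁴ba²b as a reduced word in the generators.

Multiply left to right, reducing at each step:
  (a⁴) · b = a⁴b
  (a⁴b) · a² = a²b
  (a²b) · b = a²

Answer: a²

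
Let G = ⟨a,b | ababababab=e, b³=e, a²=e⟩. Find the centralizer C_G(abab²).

⟨abab²⟩ ⊆ C_G(abab²) since powers of abab² commute with abab²; so |C_G(abab²)| ≥ |⟨abab²⟩| = 5.
By orbit–stabilizer, |C_G(abab²)| = |G| / |conj. class of abab²| = 60 / 12 = 5.
The 5 elements commuting with abab² are {e, bab²a, abab², bab²abab²a, abab²abab²}.

Answer: {e, bab²a, abab², bab²abab²a, abab²abab²}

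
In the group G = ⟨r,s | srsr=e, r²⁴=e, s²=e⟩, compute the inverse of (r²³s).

The order of (r²³s) is 2 (smallest k with (r²³s)ᵏ = e), so (r²³s)⁻¹ = (r²³s)¹ = r²³s.
Check: (r²³s) · (r²³s) → (r²³s) · r²³ = s;   s · s = e, giving e as required.

Answer: r²³s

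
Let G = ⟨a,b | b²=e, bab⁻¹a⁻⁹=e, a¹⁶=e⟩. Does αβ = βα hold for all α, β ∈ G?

a·b = ab but b·a = a⁹b, so a·b ≠ b·a and G is not abelian.

Answer: No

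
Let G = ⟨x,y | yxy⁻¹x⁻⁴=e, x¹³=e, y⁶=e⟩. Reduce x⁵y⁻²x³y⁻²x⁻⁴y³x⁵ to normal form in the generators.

Multiply left to right, reducing at each step:
  (x⁵) · y⁻² = x⁵y⁴
  (x⁵y⁴) · x³ = x⁶y⁴
  (x⁶y⁴) · y⁻² = x⁶y²
  (x⁶y²) · x⁻⁴ = x⁷y²
  (x⁷y²) · y³ = x⁷y⁵
  (x⁷y⁵) · x⁵ = x⁵y⁵

Answer: x⁵y⁵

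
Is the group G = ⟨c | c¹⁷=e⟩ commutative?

G has a single generator, so G is cyclic and hence abelian.

Answer: Yes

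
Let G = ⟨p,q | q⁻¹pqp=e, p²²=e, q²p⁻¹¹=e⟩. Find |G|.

Enumerate words in the generators, reducing via the relations: the distinct elements are
  {e, p, q, pq, p², p³, p⁴, p⁵, p⁶, p⁷, p⁸, p⁹, p²q, p²¹, p²⁰, p³q, p¹², p¹³, p¹¹, p¹⁰, p¹⁴, p¹⁵, p¹⁶, p¹⁷, p¹⁸, p¹⁹, p⁴q, p⁵q, p⁶q, p⁷q, p⁸q, p⁹q, q⁻¹, pq⁻¹, p¹⁰q, p²q⁻¹, p³q⁻¹, p⁴q⁻¹, p⁵q⁻¹, p⁶q⁻¹, p⁷q⁻¹, p⁸q⁻¹, p⁹q⁻¹, p¹⁰q⁻¹}.
No further products give new elements, so |G| = 44.

Answer: 44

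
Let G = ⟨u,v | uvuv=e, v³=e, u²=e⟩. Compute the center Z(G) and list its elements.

An element z ∈ Z(G) iff z commutes with every generator.
For example e is central: e·u = u = u·e; e·v = v = v·e.
Whereas u ∉ Z(G) since u·v = uv ≠ uv² = v·u.
Checking each of the 6 elements this way gives Z(G) = {e}, of order 1.

Answer: {e}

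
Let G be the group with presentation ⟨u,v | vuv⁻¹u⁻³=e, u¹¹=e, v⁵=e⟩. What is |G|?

Enumerate words in the generators, reducing via the relations: the distinct elements are
  {e, u, v, uv, u², u³, u⁴, u⁵, u⁶, u⁷, u⁸, u⁹, v², v³, v⁴, uv², uv³, uv⁴, u²v, u³v, u¹⁰, u⁴v, u⁵v, u⁶v, u⁷v, u⁸v, u⁹v, u²v², u²v³, u²v⁴, u³v², u³v³, u³v⁴, u¹⁰v, u⁴v², u⁴v³, u⁴v⁴, u⁵v², u⁵v³, u⁵v⁴, u⁶v², u⁶v³, u⁶v⁴, u⁷v², u⁷v³, u⁷v⁴, u⁸v², u⁸v³, u⁸v⁴, u⁹v², u⁹v³, u⁹v⁴, u¹⁰v², u¹⁰v³, u¹⁰v⁴}.
No further products give new elements, so |G| = 55.

Answer: 55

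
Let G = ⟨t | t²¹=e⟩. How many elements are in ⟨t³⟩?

|⟨t³⟩| equals the order of t³. Compute successive powers until reaching e:
  (t³)¹ = t³, (t³)² = t⁶, (t³)³ = t⁹, (t³)⁴ = t¹², (t³)⁵ = t¹⁵, (t³)⁶ = t¹⁸, (t³)⁷ = e.
The smallest positive k with (t³)ᵏ = e is 7, so |⟨t³⟩| = 7.

Answer: 7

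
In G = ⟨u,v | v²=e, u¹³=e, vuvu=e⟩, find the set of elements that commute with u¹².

⟨u¹²⟩ ⊆ C_G(u¹²) since powers of u¹² commute with u¹²; so |C_G(u¹²)| ≥ |⟨u¹²⟩| = 13.
By orbit–stabilizer, |C_G(u¹²)| = |G| / |conj. class of u¹²| = 26 / 2 = 13.
The 13 elements commuting with u¹² are {e, u, u², u³, u⁴, u⁵, u⁶, u⁷, u⁸, u⁹, u¹⁰, u¹¹, u¹²}.

Answer: {e, u, u², u³, u⁴, u⁵, u⁶, u⁷, u⁸, u⁹, u¹⁰, u¹¹, u¹²}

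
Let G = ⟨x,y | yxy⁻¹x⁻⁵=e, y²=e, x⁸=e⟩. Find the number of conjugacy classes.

The conjugacy classes (representative and size) are:
  [e] (size 1), [x⁵] (size 2), [x²] (size 1), [x⁷] (size 2), [x⁴] (size 1), [x⁶] (size 1), [y] (size 2), [x⁵y] (size 2), [x²y] (size 2), [x³y] (size 2).
Class equation: 1 + 2 + 1 + 2 + 1 + 1 + 2 + 2 + 2 + 2 = 16 = |G|. So G has 10 conjugacy classes.

Answer: 10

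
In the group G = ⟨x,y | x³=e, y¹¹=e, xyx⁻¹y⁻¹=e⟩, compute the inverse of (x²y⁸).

The order of (x²y⁸) is 33 (smallest k with (x²y⁸)ᵏ = e), so (x²y⁸)⁻¹ = (x²y⁸)³² = xy³.
Check: (x²y⁸) · (xy³) → (x²y⁸) · x = y⁸;   (y⁸) · y³ = e, giving e as required.

Answer: xy³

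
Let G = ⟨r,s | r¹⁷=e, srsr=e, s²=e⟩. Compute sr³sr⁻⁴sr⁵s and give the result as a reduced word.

Multiply left to right, reducing at each step:
  s · r³ = r¹⁴s
  (r¹⁴s) · s = r¹⁴
  (r¹⁴) · r⁻⁴ = r¹⁰
  (r¹⁰) · s = r¹⁰s
  (r¹⁰s) · r⁵ = r⁵s
  (r⁵s) · s = r⁵

Answer: r⁵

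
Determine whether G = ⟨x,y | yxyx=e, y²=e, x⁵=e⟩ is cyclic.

Every cyclic group is abelian. But x·y = xy while y·x = x⁴y, so x·y ≠ y·x and G is not abelian. Hence G is not cyclic.

Answer: No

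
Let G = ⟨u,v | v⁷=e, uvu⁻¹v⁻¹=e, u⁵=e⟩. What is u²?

Compute successive powers of u, reducing at each step:
  u²: u · u = u²

Answer: u²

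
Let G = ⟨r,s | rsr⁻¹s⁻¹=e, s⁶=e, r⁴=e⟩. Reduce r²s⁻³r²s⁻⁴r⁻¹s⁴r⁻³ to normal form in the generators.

Multiply left to right, reducing at each step:
  (r²) · s⁻³ = r²s³
  (r²s³) · r² = s³
  (s³) · s⁻⁴ = s⁵
  (s⁵) · r⁻¹ = r³s⁵
  (r³s⁵) · s⁴ = r³s³
  (r³s³) · r⁻³ = s³

Answer: s³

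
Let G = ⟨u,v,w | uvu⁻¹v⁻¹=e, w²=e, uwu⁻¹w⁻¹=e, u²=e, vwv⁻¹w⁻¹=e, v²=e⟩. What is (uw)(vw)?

Compute (uw) · (vw) by multiplying left to right and reducing via the relations at each step:
  (uw) · v = uvw
  (uvw) · w = uv

Answer: uv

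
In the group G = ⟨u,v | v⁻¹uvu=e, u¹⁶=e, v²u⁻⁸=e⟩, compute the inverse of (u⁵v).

The order of (u⁵v) is 4 (smallest k with (u⁵v)ᵏ = e), so (u⁵v)⁻¹ = (u⁵v)³ = u⁵v⁻¹.
Check: (u⁵v) · (u⁵v⁻¹) → (u⁵v) · u⁵ = v;   v · v⁻¹ = e, giving e as required.

Answer: u⁵v⁻¹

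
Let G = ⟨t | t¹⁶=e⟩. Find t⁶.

Compute successive powers of t, reducing at each step:
  t²: t · t = t²
  t³: (t²) · t = t³
  t⁴: (t³) · t = t⁴
  t⁵: (t⁴) · t = t⁵
  t⁶: (t⁵) · t = t⁶

Answer: t⁶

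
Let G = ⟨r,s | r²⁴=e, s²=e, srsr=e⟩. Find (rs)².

Compute successive powers of (rs), reducing at each step:
  (rs)²: (rs) · r = s;   s · s = e

Answer: e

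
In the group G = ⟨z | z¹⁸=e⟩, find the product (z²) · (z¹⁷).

Compute (z²) · (z¹⁷) by multiplying left to right and reducing via the relations at each step:
  (z²) · z¹⁷ = z

Answer: z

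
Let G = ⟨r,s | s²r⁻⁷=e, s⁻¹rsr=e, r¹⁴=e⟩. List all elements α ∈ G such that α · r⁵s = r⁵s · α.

⟨r⁵s⟩ ⊆ C_G(r⁵s) since powers of r⁵s commute with r⁵s; so |C_G(r⁵s)| ≥ |⟨r⁵s⟩| = 4.
By orbit–stabilizer, |C_G(r⁵s)| = |G| / |conj. class of r⁵s| = 28 / 7 = 4.
The 4 elements commuting with r⁵s are {e, r⁷, r⁵s, r⁵s⁻¹}.

Answer: {e, r⁷, r⁵s, r⁵s⁻¹}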